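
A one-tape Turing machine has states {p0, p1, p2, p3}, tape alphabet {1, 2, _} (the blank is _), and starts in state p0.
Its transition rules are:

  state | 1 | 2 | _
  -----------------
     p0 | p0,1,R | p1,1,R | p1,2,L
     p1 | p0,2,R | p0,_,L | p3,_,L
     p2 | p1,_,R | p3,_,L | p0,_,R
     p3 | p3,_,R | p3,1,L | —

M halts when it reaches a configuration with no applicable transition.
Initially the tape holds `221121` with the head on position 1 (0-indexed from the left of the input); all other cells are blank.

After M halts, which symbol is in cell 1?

1

state=p0 head=1 tape=2[2]1121__   (p0,2)→(p1,1,R)
state=p1 head=2 tape=21[1]121__   (p1,1)→(p0,2,R)
state=p0 head=3 tape=212[1]21__   (p0,1)→(p0,1,R)
state=p0 head=4 tape=2121[2]1__   (p0,2)→(p1,1,R)
state=p1 head=5 tape=21211[1]__   (p1,1)→(p0,2,R)
state=p0 head=6 tape=212112[_]_   (p0,_)→(p1,2,L)
state=p1 head=5 tape=21211[2]2_   (p1,2)→(p0,_,L)
state=p0 head=4 tape=2121[1]_2_   (p0,1)→(p0,1,R)
state=p0 head=5 tape=21211[_]2_   (p0,_)→(p1,2,L)
state=p1 head=4 tape=2121[1]22_   (p1,1)→(p0,2,R)
state=p0 head=5 tape=21212[2]2_   (p0,2)→(p1,1,R)
state=p1 head=6 tape=212121[2]_   (p1,2)→(p0,_,L)
state=p0 head=5 tape=21212[1]__   (p0,1)→(p0,1,R)
state=p0 head=6 tape=212121[_]_   (p0,_)→(p1,2,L)
state=p1 head=5 tape=21212[1]2_   (p1,1)→(p0,2,R)
state=p0 head=6 tape=212122[2]_   (p0,2)→(p1,1,R)
state=p1 head=7 tape=2121221[_]   (p1,_)→(p3,_,L)
state=p3 head=6 tape=212122[1]_   (p3,1)→(p3,_,R)
state=p3 head=7 tape=212122_[_]
Cell 1 holds 1 when M halts.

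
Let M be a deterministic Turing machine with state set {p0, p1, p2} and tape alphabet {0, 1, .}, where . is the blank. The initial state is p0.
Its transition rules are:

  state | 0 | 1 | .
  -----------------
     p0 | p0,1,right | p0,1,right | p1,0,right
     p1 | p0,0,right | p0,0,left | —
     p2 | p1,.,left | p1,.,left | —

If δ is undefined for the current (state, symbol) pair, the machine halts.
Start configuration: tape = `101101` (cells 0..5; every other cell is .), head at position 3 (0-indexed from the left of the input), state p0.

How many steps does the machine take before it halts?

p0 | 101[1]01..   read 1 → write 1, move right, go to p0
p0 | 1011[0]1..   read 0 → write 1, move right, go to p0
p0 | 10111[1]..   read 1 → write 1, move right, go to p0
p0 | 101111[.].   read . → write 0, move right, go to p1
p1 | 1011110[.]
M halts after 4 transitions.

4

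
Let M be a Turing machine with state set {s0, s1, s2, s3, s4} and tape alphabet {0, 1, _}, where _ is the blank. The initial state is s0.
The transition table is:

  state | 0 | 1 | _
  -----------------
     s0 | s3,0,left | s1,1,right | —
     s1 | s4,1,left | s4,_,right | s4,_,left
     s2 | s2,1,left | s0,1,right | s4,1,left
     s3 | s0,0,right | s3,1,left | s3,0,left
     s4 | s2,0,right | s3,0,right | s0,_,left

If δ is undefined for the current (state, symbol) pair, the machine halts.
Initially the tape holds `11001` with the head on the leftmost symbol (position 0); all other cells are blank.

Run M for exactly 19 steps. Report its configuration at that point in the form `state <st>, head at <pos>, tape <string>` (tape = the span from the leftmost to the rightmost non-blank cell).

state s0, head at 5, tape 01_000

s0 | [1]1001_   read 1 → write 1, move right, go to s1
s1 | 1[1]001_   read 1 → write _, move right, go to s4
s4 | 1_[0]01_   read 0 → write 0, move right, go to s2
s2 | 1_0[0]1_   read 0 → write 1, move left, go to s2
s2 | 1_[0]11_   read 0 → write 1, move left, go to s2
s2 | 1[_]111_   read _ → write 1, move left, go to s4
s4 | [1]1111_   read 1 → write 0, move right, go to s3
s3 | 0[1]111_   read 1 → write 1, move left, go to s3
s3 | [0]1111_   read 0 → write 0, move right, go to s0
s0 | 0[1]111_   read 1 → write 1, move right, go to s1
s1 | 01[1]11_   read 1 → write _, move right, go to s4
s4 | 01_[1]1_   read 1 → write 0, move right, go to s3
s3 | 01_0[1]_   read 1 → write 1, move left, go to s3
s3 | 01_[0]1_   read 0 → write 0, move right, go to s0
s0 | 01_0[1]_   read 1 → write 1, move right, go to s1
s1 | 01_01[_]   read _ → write _, move left, go to s4
s4 | 01_0[1]_   read 1 → write 0, move right, go to s3
s3 | 01_00[_]   read _ → write 0, move left, go to s3
s3 | 01_0[0]0   read 0 → write 0, move right, go to s0
s0 | 01_00[0]
After 19 steps: state s0, head at 5, tape 01_000.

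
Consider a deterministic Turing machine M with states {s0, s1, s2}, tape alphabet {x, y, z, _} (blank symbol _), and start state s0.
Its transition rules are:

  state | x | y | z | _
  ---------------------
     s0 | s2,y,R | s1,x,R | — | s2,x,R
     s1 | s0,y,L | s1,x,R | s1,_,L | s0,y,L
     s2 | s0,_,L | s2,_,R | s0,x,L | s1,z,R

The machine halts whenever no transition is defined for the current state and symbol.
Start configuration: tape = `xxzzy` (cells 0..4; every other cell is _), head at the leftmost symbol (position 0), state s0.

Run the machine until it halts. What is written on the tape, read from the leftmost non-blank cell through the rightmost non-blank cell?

s0 | [x]xzzy___   read x → write y, move R, go to s2
s2 | y[x]zzy___   read x → write _, move L, go to s0
s0 | [y]_zzy___   read y → write x, move R, go to s1
s1 | x[_]zzy___   read _ → write y, move L, go to s0
s0 | [x]yzzy___   read x → write y, move R, go to s2
s2 | y[y]zzy___   read y → write _, move R, go to s2
s2 | y_[z]zy___   read z → write x, move L, go to s0
s0 | y[_]xzy___   read _ → write x, move R, go to s2
s2 | yx[x]zy___   read x → write _, move L, go to s0
s0 | y[x]_zy___   read x → write y, move R, go to s2
s2 | yy[_]zy___   read _ → write z, move R, go to s1
s1 | yyz[z]y___   read z → write _, move L, go to s1
s1 | yy[z]_y___   read z → write _, move L, go to s1
s1 | y[y]__y___   read y → write x, move R, go to s1
s1 | yx[_]_y___   read _ → write y, move L, go to s0
s0 | y[x]y_y___   read x → write y, move R, go to s2
s2 | yy[y]_y___   read y → write _, move R, go to s2
s2 | yy_[_]y___   read _ → write z, move R, go to s1
s1 | yy_z[y]___   read y → write x, move R, go to s1
s1 | yy_zx[_]__   read _ → write y, move L, go to s0
s0 | yy_z[x]y__   read x → write y, move R, go to s2
s2 | yy_zy[y]__   read y → write _, move R, go to s2
s2 | yy_zy_[_]_   read _ → write z, move R, go to s1
s1 | yy_zy_z[_]   read _ → write y, move L, go to s0
s0 | yy_zy_[z]y
The non-blank tape span at halt is yy_zy_zy.

yy_zy_zy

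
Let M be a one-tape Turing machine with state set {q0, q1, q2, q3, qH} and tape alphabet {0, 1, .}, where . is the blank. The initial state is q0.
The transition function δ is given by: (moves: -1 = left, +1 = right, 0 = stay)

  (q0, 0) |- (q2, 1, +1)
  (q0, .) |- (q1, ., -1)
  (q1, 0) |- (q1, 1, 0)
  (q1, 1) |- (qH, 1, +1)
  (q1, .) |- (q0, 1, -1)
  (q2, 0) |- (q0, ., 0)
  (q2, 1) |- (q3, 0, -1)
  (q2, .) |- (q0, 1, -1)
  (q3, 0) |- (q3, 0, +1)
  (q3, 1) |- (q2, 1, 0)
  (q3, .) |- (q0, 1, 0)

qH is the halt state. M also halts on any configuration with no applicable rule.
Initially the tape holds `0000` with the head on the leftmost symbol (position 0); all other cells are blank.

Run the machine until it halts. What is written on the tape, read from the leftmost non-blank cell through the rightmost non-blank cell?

q0 | [0]000   read 0 → write 1, move +1, go to q2
q2 | 1[0]00   read 0 → write ., move 0, go to q0
q0 | 1[.]00   read . → write ., move -1, go to q1
q1 | [1].00   read 1 → write 1, move +1, go to qH
qH | 1[.]00
The non-blank tape span at halt is 1.00.

1.00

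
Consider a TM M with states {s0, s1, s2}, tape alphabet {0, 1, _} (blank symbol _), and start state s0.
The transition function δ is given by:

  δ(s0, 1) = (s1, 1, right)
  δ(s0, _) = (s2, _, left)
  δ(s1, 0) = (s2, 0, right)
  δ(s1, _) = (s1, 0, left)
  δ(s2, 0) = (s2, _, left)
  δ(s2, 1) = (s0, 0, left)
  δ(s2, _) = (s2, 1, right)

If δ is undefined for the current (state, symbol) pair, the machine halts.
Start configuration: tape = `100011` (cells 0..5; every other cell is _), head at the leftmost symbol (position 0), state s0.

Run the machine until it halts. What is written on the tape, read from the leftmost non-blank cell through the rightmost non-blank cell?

10110100

state=s0 head=0 tape=__[1]00011   (s0,1)→(s1,1,right)
state=s1 head=1 tape=__1[0]0011   (s1,0)→(s2,0,right)
state=s2 head=2 tape=__10[0]011   (s2,0)→(s2,_,left)
state=s2 head=1 tape=__1[0]_011   (s2,0)→(s2,_,left)
state=s2 head=0 tape=__[1]__011   (s2,1)→(s0,0,left)
state=s0 head=-1 tape=_[_]0__011   (s0,_)→(s2,_,left)
state=s2 head=-2 tape=[_]_0__011   (s2,_)→(s2,1,right)
state=s2 head=-1 tape=1[_]0__011   (s2,_)→(s2,1,right)
state=s2 head=0 tape=11[0]__011   (s2,0)→(s2,_,left)
state=s2 head=-1 tape=1[1]___011   (s2,1)→(s0,0,left)
state=s0 head=-2 tape=[1]0___011   (s0,1)→(s1,1,right)
state=s1 head=-1 tape=1[0]___011   (s1,0)→(s2,0,right)
state=s2 head=0 tape=10[_]__011   (s2,_)→(s2,1,right)
state=s2 head=1 tape=101[_]_011   (s2,_)→(s2,1,right)
state=s2 head=2 tape=1011[_]011   (s2,_)→(s2,1,right)
state=s2 head=3 tape=10111[0]11   (s2,0)→(s2,_,left)
state=s2 head=2 tape=1011[1]_11   (s2,1)→(s0,0,left)
state=s0 head=1 tape=101[1]0_11   (s0,1)→(s1,1,right)
state=s1 head=2 tape=1011[0]_11   (s1,0)→(s2,0,right)
state=s2 head=3 tape=10110[_]11   (s2,_)→(s2,1,right)
state=s2 head=4 tape=101101[1]1   (s2,1)→(s0,0,left)
state=s0 head=3 tape=10110[1]01   (s0,1)→(s1,1,right)
state=s1 head=4 tape=101101[0]1   (s1,0)→(s2,0,right)
state=s2 head=5 tape=1011010[1]   (s2,1)→(s0,0,left)
state=s0 head=4 tape=101101[0]0
The non-blank tape span at halt is 10110100.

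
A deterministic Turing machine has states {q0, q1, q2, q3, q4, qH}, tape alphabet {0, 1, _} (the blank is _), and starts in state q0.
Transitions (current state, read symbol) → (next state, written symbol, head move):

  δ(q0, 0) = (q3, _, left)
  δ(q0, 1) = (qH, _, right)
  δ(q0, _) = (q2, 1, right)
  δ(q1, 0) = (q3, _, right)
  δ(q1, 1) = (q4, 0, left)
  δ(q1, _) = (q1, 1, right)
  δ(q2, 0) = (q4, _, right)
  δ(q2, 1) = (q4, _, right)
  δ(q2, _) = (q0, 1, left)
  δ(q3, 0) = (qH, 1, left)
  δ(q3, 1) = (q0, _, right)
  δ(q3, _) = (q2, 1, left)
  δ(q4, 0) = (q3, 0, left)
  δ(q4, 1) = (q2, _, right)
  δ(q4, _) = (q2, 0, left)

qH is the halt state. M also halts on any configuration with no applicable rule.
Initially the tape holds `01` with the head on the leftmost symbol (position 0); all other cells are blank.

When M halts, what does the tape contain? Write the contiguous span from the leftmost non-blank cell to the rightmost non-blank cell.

state=q0 head=0 tape=___[0]1__   (q0,0)→(q3,_,left)
state=q3 head=-1 tape=__[_]_1__   (q3,_)→(q2,1,left)
state=q2 head=-2 tape=_[_]1_1__   (q2,_)→(q0,1,left)
state=q0 head=-3 tape=[_]11_1__   (q0,_)→(q2,1,right)
state=q2 head=-2 tape=1[1]1_1__   (q2,1)→(q4,_,right)
state=q4 head=-1 tape=1_[1]_1__   (q4,1)→(q2,_,right)
state=q2 head=0 tape=1__[_]1__   (q2,_)→(q0,1,left)
state=q0 head=-1 tape=1_[_]11__   (q0,_)→(q2,1,right)
state=q2 head=0 tape=1_1[1]1__   (q2,1)→(q4,_,right)
state=q4 head=1 tape=1_1_[1]__   (q4,1)→(q2,_,right)
state=q2 head=2 tape=1_1__[_]_   (q2,_)→(q0,1,left)
state=q0 head=1 tape=1_1_[_]1_   (q0,_)→(q2,1,right)
state=q2 head=2 tape=1_1_1[1]_   (q2,1)→(q4,_,right)
state=q4 head=3 tape=1_1_1_[_]   (q4,_)→(q2,0,left)
state=q2 head=2 tape=1_1_1[_]0   (q2,_)→(q0,1,left)
state=q0 head=1 tape=1_1_[1]10   (q0,1)→(qH,_,right)
state=qH head=2 tape=1_1__[1]0
The non-blank tape span at halt is 1_1__10.

1_1__10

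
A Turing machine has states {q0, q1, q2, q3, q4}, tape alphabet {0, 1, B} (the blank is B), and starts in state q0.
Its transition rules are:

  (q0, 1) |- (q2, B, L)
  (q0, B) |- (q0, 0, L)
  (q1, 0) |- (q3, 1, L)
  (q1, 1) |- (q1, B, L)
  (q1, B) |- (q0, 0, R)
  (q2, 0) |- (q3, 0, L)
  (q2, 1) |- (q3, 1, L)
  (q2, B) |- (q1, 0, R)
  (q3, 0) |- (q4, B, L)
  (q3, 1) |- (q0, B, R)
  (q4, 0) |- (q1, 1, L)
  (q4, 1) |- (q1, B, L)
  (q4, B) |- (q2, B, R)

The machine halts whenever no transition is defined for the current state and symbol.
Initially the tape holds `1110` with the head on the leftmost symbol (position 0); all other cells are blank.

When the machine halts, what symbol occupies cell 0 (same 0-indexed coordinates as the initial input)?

B

q0 | BB[1]110   read 1 → write B, move L, go to q2
q2 | B[B]B110   read B → write 0, move R, go to q1
q1 | B0[B]110   read B → write 0, move R, go to q0
q0 | B00[1]10   read 1 → write B, move L, go to q2
q2 | B0[0]B10   read 0 → write 0, move L, go to q3
q3 | B[0]0B10   read 0 → write B, move L, go to q4
q4 | [B]B0B10   read B → write B, move R, go to q2
q2 | B[B]0B10   read B → write 0, move R, go to q1
q1 | B0[0]B10   read 0 → write 1, move L, go to q3
q3 | B[0]1B10   read 0 → write B, move L, go to q4
q4 | [B]B1B10   read B → write B, move R, go to q2
q2 | B[B]1B10   read B → write 0, move R, go to q1
q1 | B0[1]B10   read 1 → write B, move L, go to q1
q1 | B[0]BB10   read 0 → write 1, move L, go to q3
q3 | [B]1BB10
Cell 0 holds B when M halts.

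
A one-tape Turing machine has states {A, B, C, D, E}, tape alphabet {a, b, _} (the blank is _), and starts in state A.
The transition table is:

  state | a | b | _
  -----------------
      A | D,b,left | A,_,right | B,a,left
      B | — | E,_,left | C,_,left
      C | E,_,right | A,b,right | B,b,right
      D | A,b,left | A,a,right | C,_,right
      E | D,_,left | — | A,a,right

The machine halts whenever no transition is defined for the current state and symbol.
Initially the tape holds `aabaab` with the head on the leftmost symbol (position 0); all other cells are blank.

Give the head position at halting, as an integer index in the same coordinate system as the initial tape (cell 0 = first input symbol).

state=A head=0 tape=_[a]abaab_   (A,a)→(D,b,left)
state=D head=-1 tape=[_]babaab_   (D,_)→(C,_,right)
state=C head=0 tape=_[b]abaab_   (C,b)→(A,b,right)
state=A head=1 tape=_b[a]baab_   (A,a)→(D,b,left)
state=D head=0 tape=_[b]bbaab_   (D,b)→(A,a,right)
state=A head=1 tape=_a[b]baab_   (A,b)→(A,_,right)
state=A head=2 tape=_a_[b]aab_   (A,b)→(A,_,right)
state=A head=3 tape=_a__[a]ab_   (A,a)→(D,b,left)
state=D head=2 tape=_a_[_]bab_   (D,_)→(C,_,right)
state=C head=3 tape=_a__[b]ab_   (C,b)→(A,b,right)
state=A head=4 tape=_a__b[a]b_   (A,a)→(D,b,left)
state=D head=3 tape=_a__[b]bb_   (D,b)→(A,a,right)
state=A head=4 tape=_a__a[b]b_   (A,b)→(A,_,right)
state=A head=5 tape=_a__a_[b]_   (A,b)→(A,_,right)
state=A head=6 tape=_a__a__[_]   (A,_)→(B,a,left)
state=B head=5 tape=_a__a_[_]a   (B,_)→(C,_,left)
state=C head=4 tape=_a__a[_]_a   (C,_)→(B,b,right)
state=B head=5 tape=_a__ab[_]a   (B,_)→(C,_,left)
state=C head=4 tape=_a__a[b]_a   (C,b)→(A,b,right)
state=A head=5 tape=_a__ab[_]a   (A,_)→(B,a,left)
state=B head=4 tape=_a__a[b]aa   (B,b)→(E,_,left)
state=E head=3 tape=_a__[a]_aa   (E,a)→(D,_,left)
state=D head=2 tape=_a_[_]__aa   (D,_)→(C,_,right)
state=C head=3 tape=_a__[_]_aa   (C,_)→(B,b,right)
state=B head=4 tape=_a__b[_]aa   (B,_)→(C,_,left)
state=C head=3 tape=_a__[b]_aa   (C,b)→(A,b,right)
state=A head=4 tape=_a__b[_]aa   (A,_)→(B,a,left)
state=B head=3 tape=_a__[b]aaa   (B,b)→(E,_,left)
state=E head=2 tape=_a_[_]_aaa   (E,_)→(A,a,right)
state=A head=3 tape=_a_a[_]aaa   (A,_)→(B,a,left)
state=B head=2 tape=_a_[a]aaaa
At halt the head is at cell 2.

2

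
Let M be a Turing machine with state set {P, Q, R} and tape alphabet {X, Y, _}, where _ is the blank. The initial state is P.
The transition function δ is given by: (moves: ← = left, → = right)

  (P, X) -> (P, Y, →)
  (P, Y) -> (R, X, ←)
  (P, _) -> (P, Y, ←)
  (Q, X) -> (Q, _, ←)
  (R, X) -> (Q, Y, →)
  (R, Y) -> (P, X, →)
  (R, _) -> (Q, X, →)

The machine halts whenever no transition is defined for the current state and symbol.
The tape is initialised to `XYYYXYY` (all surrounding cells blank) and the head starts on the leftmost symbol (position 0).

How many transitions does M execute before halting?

21

P | [X]YYYXYY_   read X → write Y, move →, go to P
P | Y[Y]YYXYY_   read Y → write X, move ←, go to R
R | [Y]XYYXYY_   read Y → write X, move →, go to P
P | X[X]YYXYY_   read X → write Y, move →, go to P
P | XY[Y]YXYY_   read Y → write X, move ←, go to R
R | X[Y]XYXYY_   read Y → write X, move →, go to P
P | XX[X]YXYY_   read X → write Y, move →, go to P
P | XXY[Y]XYY_   read Y → write X, move ←, go to R
R | XX[Y]XXYY_   read Y → write X, move →, go to P
P | XXX[X]XYY_   read X → write Y, move →, go to P
P | XXXY[X]YY_   read X → write Y, move →, go to P
P | XXXYY[Y]Y_   read Y → write X, move ←, go to R
R | XXXY[Y]XY_   read Y → write X, move →, go to P
P | XXXYX[X]Y_   read X → write Y, move →, go to P
P | XXXYXY[Y]_   read Y → write X, move ←, go to R
R | XXXYX[Y]X_   read Y → write X, move →, go to P
P | XXXYXX[X]_   read X → write Y, move →, go to P
P | XXXYXXY[_]   read _ → write Y, move ←, go to P
P | XXXYXX[Y]Y   read Y → write X, move ←, go to R
R | XXXYX[X]XY   read X → write Y, move →, go to Q
Q | XXXYXY[X]Y   read X → write _, move ←, go to Q
Q | XXXYX[Y]_Y
M halts after 21 transitions.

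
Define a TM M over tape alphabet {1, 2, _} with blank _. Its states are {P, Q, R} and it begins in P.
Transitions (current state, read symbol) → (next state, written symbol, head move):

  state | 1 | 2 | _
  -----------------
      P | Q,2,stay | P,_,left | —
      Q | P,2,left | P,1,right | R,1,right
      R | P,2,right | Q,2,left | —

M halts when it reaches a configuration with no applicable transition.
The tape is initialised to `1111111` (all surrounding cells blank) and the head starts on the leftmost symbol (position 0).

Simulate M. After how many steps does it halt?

14

P | [1]111111_   read 1 → write 2, move stay, go to Q
Q | [2]111111_   read 2 → write 1, move right, go to P
P | 1[1]11111_   read 1 → write 2, move stay, go to Q
Q | 1[2]11111_   read 2 → write 1, move right, go to P
P | 11[1]1111_   read 1 → write 2, move stay, go to Q
Q | 11[2]1111_   read 2 → write 1, move right, go to P
P | 111[1]111_   read 1 → write 2, move stay, go to Q
Q | 111[2]111_   read 2 → write 1, move right, go to P
P | 1111[1]11_   read 1 → write 2, move stay, go to Q
Q | 1111[2]11_   read 2 → write 1, move right, go to P
P | 11111[1]1_   read 1 → write 2, move stay, go to Q
Q | 11111[2]1_   read 2 → write 1, move right, go to P
P | 111111[1]_   read 1 → write 2, move stay, go to Q
Q | 111111[2]_   read 2 → write 1, move right, go to P
P | 1111111[_]
M halts after 14 transitions.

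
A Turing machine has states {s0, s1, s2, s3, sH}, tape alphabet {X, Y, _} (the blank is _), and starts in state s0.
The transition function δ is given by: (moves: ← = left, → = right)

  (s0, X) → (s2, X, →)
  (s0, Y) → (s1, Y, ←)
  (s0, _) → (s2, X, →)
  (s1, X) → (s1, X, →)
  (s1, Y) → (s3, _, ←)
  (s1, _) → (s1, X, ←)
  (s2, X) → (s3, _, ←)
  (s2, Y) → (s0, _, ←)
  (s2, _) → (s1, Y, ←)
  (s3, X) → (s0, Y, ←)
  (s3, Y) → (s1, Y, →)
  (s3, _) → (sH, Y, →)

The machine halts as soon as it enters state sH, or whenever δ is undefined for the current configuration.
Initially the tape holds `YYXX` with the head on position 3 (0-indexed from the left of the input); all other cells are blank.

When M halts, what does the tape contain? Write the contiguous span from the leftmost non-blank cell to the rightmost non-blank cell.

state=s0 head=3 tape=_YYX[X]_   (s0,X)→(s2,X,→)
state=s2 head=4 tape=_YYXX[_]   (s2,_)→(s1,Y,←)
state=s1 head=3 tape=_YYX[X]Y   (s1,X)→(s1,X,→)
state=s1 head=4 tape=_YYXX[Y]   (s1,Y)→(s3,_,←)
state=s3 head=3 tape=_YYX[X]_   (s3,X)→(s0,Y,←)
state=s0 head=2 tape=_YY[X]Y_   (s0,X)→(s2,X,→)
state=s2 head=3 tape=_YYX[Y]_   (s2,Y)→(s0,_,←)
state=s0 head=2 tape=_YY[X]__   (s0,X)→(s2,X,→)
state=s2 head=3 tape=_YYX[_]_   (s2,_)→(s1,Y,←)
state=s1 head=2 tape=_YY[X]Y_   (s1,X)→(s1,X,→)
state=s1 head=3 tape=_YYX[Y]_   (s1,Y)→(s3,_,←)
state=s3 head=2 tape=_YY[X]__   (s3,X)→(s0,Y,←)
state=s0 head=1 tape=_Y[Y]Y__   (s0,Y)→(s1,Y,←)
state=s1 head=0 tape=_[Y]YY__   (s1,Y)→(s3,_,←)
state=s3 head=-1 tape=[_]_YY__   (s3,_)→(sH,Y,→)
state=sH head=0 tape=Y[_]YY__
The non-blank tape span at halt is Y_YY.

Y_YY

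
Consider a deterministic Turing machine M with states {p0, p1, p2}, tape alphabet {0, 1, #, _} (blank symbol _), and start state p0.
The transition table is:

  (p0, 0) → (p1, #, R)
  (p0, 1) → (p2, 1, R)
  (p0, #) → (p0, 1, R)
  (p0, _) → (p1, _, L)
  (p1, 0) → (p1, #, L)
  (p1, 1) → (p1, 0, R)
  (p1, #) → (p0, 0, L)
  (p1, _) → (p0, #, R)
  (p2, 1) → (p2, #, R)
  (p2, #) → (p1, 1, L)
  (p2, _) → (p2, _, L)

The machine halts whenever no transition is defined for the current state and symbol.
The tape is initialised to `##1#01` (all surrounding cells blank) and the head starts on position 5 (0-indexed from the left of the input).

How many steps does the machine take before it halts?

8

p0 | ##1#0[1]_   read 1 → write 1, move R, go to p2
p2 | ##1#01[_]   read _ → write _, move L, go to p2
p2 | ##1#0[1]_   read 1 → write #, move R, go to p2
p2 | ##1#0#[_]   read _ → write _, move L, go to p2
p2 | ##1#0[#]_   read # → write 1, move L, go to p1
p1 | ##1#[0]1_   read 0 → write #, move L, go to p1
p1 | ##1[#]#1_   read # → write 0, move L, go to p0
p0 | ##[1]0#1_   read 1 → write 1, move R, go to p2
p2 | ##1[0]#1_
M halts after 8 transitions.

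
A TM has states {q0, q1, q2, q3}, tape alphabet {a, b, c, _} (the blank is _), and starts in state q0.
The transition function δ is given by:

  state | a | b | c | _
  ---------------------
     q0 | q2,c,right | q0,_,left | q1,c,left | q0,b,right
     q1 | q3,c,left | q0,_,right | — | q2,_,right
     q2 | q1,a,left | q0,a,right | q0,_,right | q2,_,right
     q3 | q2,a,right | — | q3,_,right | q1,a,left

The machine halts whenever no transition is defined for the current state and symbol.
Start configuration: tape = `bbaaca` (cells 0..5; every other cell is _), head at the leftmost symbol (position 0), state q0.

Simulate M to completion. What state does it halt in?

q1

state=q0 head=0 tape=__[b]baaca   (q0,b)→(q0,_,left)
state=q0 head=-1 tape=_[_]_baaca   (q0,_)→(q0,b,right)
state=q0 head=0 tape=_b[_]baaca   (q0,_)→(q0,b,right)
state=q0 head=1 tape=_bb[b]aaca   (q0,b)→(q0,_,left)
state=q0 head=0 tape=_b[b]_aaca   (q0,b)→(q0,_,left)
state=q0 head=-1 tape=_[b]__aaca   (q0,b)→(q0,_,left)
state=q0 head=-2 tape=[_]___aaca   (q0,_)→(q0,b,right)
state=q0 head=-1 tape=b[_]__aaca   (q0,_)→(q0,b,right)
state=q0 head=0 tape=bb[_]_aaca   (q0,_)→(q0,b,right)
state=q0 head=1 tape=bbb[_]aaca   (q0,_)→(q0,b,right)
state=q0 head=2 tape=bbbb[a]aca   (q0,a)→(q2,c,right)
state=q2 head=3 tape=bbbbc[a]ca   (q2,a)→(q1,a,left)
state=q1 head=2 tape=bbbb[c]aca
No transition is defined for (q1, c); M halts in state q1.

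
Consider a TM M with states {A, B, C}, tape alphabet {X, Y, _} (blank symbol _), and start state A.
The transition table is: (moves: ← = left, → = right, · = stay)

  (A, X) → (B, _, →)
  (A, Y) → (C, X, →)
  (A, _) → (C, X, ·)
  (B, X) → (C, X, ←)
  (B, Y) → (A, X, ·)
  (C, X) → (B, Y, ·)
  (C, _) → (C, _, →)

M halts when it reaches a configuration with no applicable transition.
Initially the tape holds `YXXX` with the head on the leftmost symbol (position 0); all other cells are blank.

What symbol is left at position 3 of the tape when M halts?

state=A head=0 tape=[Y]XXX_   (A,Y)→(C,X,→)
state=C head=1 tape=X[X]XX_   (C,X)→(B,Y,·)
state=B head=1 tape=X[Y]XX_   (B,Y)→(A,X,·)
state=A head=1 tape=X[X]XX_   (A,X)→(B,_,→)
state=B head=2 tape=X_[X]X_   (B,X)→(C,X,←)
state=C head=1 tape=X[_]XX_   (C,_)→(C,_,→)
state=C head=2 tape=X_[X]X_   (C,X)→(B,Y,·)
state=B head=2 tape=X_[Y]X_   (B,Y)→(A,X,·)
state=A head=2 tape=X_[X]X_   (A,X)→(B,_,→)
state=B head=3 tape=X__[X]_   (B,X)→(C,X,←)
state=C head=2 tape=X_[_]X_   (C,_)→(C,_,→)
state=C head=3 tape=X__[X]_   (C,X)→(B,Y,·)
state=B head=3 tape=X__[Y]_   (B,Y)→(A,X,·)
state=A head=3 tape=X__[X]_   (A,X)→(B,_,→)
state=B head=4 tape=X___[_]
Cell 3 holds _ when M halts.

_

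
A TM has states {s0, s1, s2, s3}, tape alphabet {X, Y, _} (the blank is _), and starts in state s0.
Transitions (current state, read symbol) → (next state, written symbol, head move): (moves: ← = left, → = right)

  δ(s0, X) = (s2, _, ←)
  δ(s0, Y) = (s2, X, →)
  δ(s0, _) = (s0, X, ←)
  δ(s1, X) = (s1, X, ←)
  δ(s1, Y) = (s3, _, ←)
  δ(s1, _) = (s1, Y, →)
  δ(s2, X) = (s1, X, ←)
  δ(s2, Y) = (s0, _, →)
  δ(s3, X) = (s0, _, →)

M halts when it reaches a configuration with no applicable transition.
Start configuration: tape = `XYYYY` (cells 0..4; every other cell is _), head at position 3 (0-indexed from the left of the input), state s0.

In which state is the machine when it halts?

s0 | __XYY[Y]Y_   read Y → write X, move →, go to s2
s2 | __XYYX[Y]_   read Y → write _, move →, go to s0
s0 | __XYYX_[_]   read _ → write X, move ←, go to s0
s0 | __XYYX[_]X   read _ → write X, move ←, go to s0
s0 | __XYY[X]XX   read X → write _, move ←, go to s2
s2 | __XY[Y]_XX   read Y → write _, move →, go to s0
s0 | __XY_[_]XX   read _ → write X, move ←, go to s0
s0 | __XY[_]XXX   read _ → write X, move ←, go to s0
s0 | __X[Y]XXXX   read Y → write X, move →, go to s2
s2 | __XX[X]XXX   read X → write X, move ←, go to s1
s1 | __X[X]XXXX   read X → write X, move ←, go to s1
s1 | __[X]XXXXX   read X → write X, move ←, go to s1
s1 | _[_]XXXXXX   read _ → write Y, move →, go to s1
s1 | _Y[X]XXXXX   read X → write X, move ←, go to s1
s1 | _[Y]XXXXXX   read Y → write _, move ←, go to s3
s3 | [_]_XXXXXX
No transition is defined for (s3, _); M halts in state s3.

s3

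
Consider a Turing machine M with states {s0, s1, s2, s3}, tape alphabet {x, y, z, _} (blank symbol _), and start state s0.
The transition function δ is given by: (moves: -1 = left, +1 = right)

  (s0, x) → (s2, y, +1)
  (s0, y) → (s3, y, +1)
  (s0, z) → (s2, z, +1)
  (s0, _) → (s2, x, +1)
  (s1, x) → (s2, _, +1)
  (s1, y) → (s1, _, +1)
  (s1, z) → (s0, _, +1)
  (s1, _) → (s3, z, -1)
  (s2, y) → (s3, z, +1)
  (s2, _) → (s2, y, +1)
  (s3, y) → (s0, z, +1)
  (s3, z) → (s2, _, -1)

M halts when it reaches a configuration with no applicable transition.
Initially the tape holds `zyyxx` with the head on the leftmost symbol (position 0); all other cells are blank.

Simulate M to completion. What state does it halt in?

s0 | [z]yyxx   read z → write z, move +1, go to s2
s2 | z[y]yxx   read y → write z, move +1, go to s3
s3 | zz[y]xx   read y → write z, move +1, go to s0
s0 | zzz[x]x   read x → write y, move +1, go to s2
s2 | zzzy[x]
No transition is defined for (s2, x); M halts in state s2.

s2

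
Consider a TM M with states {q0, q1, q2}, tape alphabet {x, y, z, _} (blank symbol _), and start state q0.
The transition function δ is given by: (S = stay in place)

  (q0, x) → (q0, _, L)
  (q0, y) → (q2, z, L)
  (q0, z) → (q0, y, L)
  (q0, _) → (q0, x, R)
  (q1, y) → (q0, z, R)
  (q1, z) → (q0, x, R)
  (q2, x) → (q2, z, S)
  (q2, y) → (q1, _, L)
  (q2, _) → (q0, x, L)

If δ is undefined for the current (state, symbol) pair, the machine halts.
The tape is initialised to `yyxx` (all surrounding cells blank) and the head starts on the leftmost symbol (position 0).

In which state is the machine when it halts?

q0 | ____[y]yxx   read y → write z, move L, go to q2
q2 | ___[_]zyxx   read _ → write x, move L, go to q0
q0 | __[_]xzyxx   read _ → write x, move R, go to q0
q0 | __x[x]zyxx   read x → write _, move L, go to q0
q0 | __[x]_zyxx   read x → write _, move L, go to q0
q0 | _[_]__zyxx   read _ → write x, move R, go to q0
q0 | _x[_]_zyxx   read _ → write x, move R, go to q0
q0 | _xx[_]zyxx   read _ → write x, move R, go to q0
q0 | _xxx[z]yxx   read z → write y, move L, go to q0
q0 | _xx[x]yyxx   read x → write _, move L, go to q0
q0 | _x[x]_yyxx   read x → write _, move L, go to q0
q0 | _[x]__yyxx   read x → write _, move L, go to q0
q0 | [_]___yyxx   read _ → write x, move R, go to q0
q0 | x[_]__yyxx   read _ → write x, move R, go to q0
q0 | xx[_]_yyxx   read _ → write x, move R, go to q0
q0 | xxx[_]yyxx   read _ → write x, move R, go to q0
q0 | xxxx[y]yxx   read y → write z, move L, go to q2
q2 | xxx[x]zyxx   read x → write z, move S, go to q2
q2 | xxx[z]zyxx
No transition is defined for (q2, z); M halts in state q2.

q2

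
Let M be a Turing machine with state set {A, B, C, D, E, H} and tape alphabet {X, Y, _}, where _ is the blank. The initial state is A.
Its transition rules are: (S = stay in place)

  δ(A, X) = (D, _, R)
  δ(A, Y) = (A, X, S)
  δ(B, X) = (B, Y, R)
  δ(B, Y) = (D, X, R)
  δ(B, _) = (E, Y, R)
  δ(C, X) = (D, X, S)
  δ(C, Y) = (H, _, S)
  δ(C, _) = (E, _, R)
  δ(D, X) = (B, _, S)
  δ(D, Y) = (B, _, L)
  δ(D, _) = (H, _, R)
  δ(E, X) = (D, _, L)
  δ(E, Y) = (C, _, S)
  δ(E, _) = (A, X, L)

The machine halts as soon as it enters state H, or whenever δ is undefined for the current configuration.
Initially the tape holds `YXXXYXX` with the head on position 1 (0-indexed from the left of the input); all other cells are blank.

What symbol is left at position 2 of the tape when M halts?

A | Y[X]XXYXX   read X → write _, move R, go to D
D | Y_[X]XYXX   read X → write _, move S, go to B
B | Y_[_]XYXX   read _ → write Y, move R, go to E
E | Y_Y[X]YXX   read X → write _, move L, go to D
D | Y_[Y]_YXX   read Y → write _, move L, go to B
B | Y[_]__YXX   read _ → write Y, move R, go to E
E | YY[_]_YXX   read _ → write X, move L, go to A
A | Y[Y]X_YXX   read Y → write X, move S, go to A
A | Y[X]X_YXX   read X → write _, move R, go to D
D | Y_[X]_YXX   read X → write _, move S, go to B
B | Y_[_]_YXX   read _ → write Y, move R, go to E
E | Y_Y[_]YXX   read _ → write X, move L, go to A
A | Y_[Y]XYXX   read Y → write X, move S, go to A
A | Y_[X]XYXX   read X → write _, move R, go to D
D | Y__[X]YXX   read X → write _, move S, go to B
B | Y__[_]YXX   read _ → write Y, move R, go to E
E | Y__Y[Y]XX   read Y → write _, move S, go to C
C | Y__Y[_]XX   read _ → write _, move R, go to E
E | Y__Y_[X]X   read X → write _, move L, go to D
D | Y__Y[_]_X   read _ → write _, move R, go to H
H | Y__Y_[_]X
Cell 2 holds _ when M halts.

_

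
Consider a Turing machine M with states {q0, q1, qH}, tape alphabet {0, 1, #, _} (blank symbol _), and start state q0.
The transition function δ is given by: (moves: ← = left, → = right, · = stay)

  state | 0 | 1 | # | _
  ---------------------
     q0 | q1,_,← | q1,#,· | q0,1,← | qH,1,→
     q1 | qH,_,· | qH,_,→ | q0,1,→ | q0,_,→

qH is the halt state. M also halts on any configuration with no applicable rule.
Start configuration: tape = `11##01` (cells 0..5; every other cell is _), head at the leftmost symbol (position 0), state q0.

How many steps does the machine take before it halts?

16

state=q0 head=0 tape=[1]1##01   (q0,1)→(q1,#,·)
state=q1 head=0 tape=[#]1##01   (q1,#)→(q0,1,→)
state=q0 head=1 tape=1[1]##01   (q0,1)→(q1,#,·)
state=q1 head=1 tape=1[#]##01   (q1,#)→(q0,1,→)
state=q0 head=2 tape=11[#]#01   (q0,#)→(q0,1,←)
state=q0 head=1 tape=1[1]1#01   (q0,1)→(q1,#,·)
state=q1 head=1 tape=1[#]1#01   (q1,#)→(q0,1,→)
state=q0 head=2 tape=11[1]#01   (q0,1)→(q1,#,·)
state=q1 head=2 tape=11[#]#01   (q1,#)→(q0,1,→)
state=q0 head=3 tape=111[#]01   (q0,#)→(q0,1,←)
state=q0 head=2 tape=11[1]101   (q0,1)→(q1,#,·)
state=q1 head=2 tape=11[#]101   (q1,#)→(q0,1,→)
state=q0 head=3 tape=111[1]01   (q0,1)→(q1,#,·)
state=q1 head=3 tape=111[#]01   (q1,#)→(q0,1,→)
state=q0 head=4 tape=1111[0]1   (q0,0)→(q1,_,←)
state=q1 head=3 tape=111[1]_1   (q1,1)→(qH,_,→)
state=qH head=4 tape=111_[_]1
M halts after 16 transitions.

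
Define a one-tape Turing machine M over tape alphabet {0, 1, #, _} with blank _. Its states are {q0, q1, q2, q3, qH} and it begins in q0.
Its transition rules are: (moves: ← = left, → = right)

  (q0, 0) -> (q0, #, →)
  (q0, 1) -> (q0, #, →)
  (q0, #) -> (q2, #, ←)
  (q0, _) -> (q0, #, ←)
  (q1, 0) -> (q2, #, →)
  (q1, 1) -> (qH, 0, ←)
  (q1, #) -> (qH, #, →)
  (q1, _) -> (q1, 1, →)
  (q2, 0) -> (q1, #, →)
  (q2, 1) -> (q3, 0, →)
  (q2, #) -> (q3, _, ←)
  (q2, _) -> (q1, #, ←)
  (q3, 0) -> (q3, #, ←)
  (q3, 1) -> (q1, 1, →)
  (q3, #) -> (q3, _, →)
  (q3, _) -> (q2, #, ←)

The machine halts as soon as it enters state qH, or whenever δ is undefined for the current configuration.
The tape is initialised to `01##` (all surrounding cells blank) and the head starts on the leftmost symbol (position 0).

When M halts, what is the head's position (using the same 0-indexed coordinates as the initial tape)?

q0 | _[0]1##   read 0 → write #, move →, go to q0
q0 | _#[1]##   read 1 → write #, move →, go to q0
q0 | _##[#]#   read # → write #, move ←, go to q2
q2 | _#[#]##   read # → write _, move ←, go to q3
q3 | _[#]_##   read # → write _, move →, go to q3
q3 | __[_]##   read _ → write #, move ←, go to q2
q2 | _[_]###   read _ → write #, move ←, go to q1
q1 | [_]####   read _ → write 1, move →, go to q1
q1 | 1[#]###   read # → write #, move →, go to qH
qH | 1#[#]##
At halt the head is at cell 1.

1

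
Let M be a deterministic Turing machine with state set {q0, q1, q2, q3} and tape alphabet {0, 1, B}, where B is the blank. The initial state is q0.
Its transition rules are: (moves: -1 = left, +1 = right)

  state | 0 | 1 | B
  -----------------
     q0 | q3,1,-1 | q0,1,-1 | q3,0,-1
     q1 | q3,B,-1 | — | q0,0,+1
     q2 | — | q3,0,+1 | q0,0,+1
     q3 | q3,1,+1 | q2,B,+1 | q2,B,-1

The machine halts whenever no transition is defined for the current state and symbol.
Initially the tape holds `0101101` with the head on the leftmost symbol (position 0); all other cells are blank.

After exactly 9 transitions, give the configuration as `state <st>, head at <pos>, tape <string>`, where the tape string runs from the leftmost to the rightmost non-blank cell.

state q3, head at 3, tape 11B011101

q0 | BB[0]101101   read 0 → write 1, move -1, go to q3
q3 | B[B]1101101   read B → write B, move -1, go to q2
q2 | [B]B1101101   read B → write 0, move +1, go to q0
q0 | 0[B]1101101   read B → write 0, move -1, go to q3
q3 | [0]01101101   read 0 → write 1, move +1, go to q3
q3 | 1[0]1101101   read 0 → write 1, move +1, go to q3
q3 | 11[1]101101   read 1 → write B, move +1, go to q2
q2 | 11B[1]01101   read 1 → write 0, move +1, go to q3
q3 | 11B0[0]1101   read 0 → write 1, move +1, go to q3
q3 | 11B01[1]101
After 9 steps: state q3, head at 3, tape 11B011101.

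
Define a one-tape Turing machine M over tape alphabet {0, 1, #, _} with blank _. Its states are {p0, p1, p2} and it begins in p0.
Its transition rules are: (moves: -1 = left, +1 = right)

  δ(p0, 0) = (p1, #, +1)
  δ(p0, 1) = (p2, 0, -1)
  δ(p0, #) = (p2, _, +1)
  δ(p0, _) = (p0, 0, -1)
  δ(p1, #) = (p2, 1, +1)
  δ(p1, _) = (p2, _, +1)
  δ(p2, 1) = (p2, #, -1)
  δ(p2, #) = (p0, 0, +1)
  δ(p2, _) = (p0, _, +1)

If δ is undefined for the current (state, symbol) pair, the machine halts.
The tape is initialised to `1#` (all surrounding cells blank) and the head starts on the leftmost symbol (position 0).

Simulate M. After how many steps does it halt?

10

p0 | _[1]#__   read 1 → write 0, move -1, go to p2
p2 | [_]0#__   read _ → write _, move +1, go to p0
p0 | _[0]#__   read 0 → write #, move +1, go to p1
p1 | _#[#]__   read # → write 1, move +1, go to p2
p2 | _#1[_]_   read _ → write _, move +1, go to p0
p0 | _#1_[_]   read _ → write 0, move -1, go to p0
p0 | _#1[_]0   read _ → write 0, move -1, go to p0
p0 | _#[1]00   read 1 → write 0, move -1, go to p2
p2 | _[#]000   read # → write 0, move +1, go to p0
p0 | _0[0]00   read 0 → write #, move +1, go to p1
p1 | _0#[0]0
M halts after 10 transitions.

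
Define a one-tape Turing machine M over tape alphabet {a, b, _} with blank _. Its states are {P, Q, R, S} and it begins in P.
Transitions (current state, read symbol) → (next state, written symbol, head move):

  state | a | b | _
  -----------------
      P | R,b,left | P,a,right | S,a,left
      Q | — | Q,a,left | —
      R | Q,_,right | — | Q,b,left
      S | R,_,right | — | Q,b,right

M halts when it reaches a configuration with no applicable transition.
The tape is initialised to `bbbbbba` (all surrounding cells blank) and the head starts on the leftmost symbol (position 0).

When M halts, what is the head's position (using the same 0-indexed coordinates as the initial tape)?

P | [b]bbbbba   read b → write a, move right, go to P
P | a[b]bbbba   read b → write a, move right, go to P
P | aa[b]bbba   read b → write a, move right, go to P
P | aaa[b]bba   read b → write a, move right, go to P
P | aaaa[b]ba   read b → write a, move right, go to P
P | aaaaa[b]a   read b → write a, move right, go to P
P | aaaaaa[a]   read a → write b, move left, go to R
R | aaaaa[a]b   read a → write _, move right, go to Q
Q | aaaaa_[b]   read b → write a, move left, go to Q
Q | aaaaa[_]a
At halt the head is at cell 5.

5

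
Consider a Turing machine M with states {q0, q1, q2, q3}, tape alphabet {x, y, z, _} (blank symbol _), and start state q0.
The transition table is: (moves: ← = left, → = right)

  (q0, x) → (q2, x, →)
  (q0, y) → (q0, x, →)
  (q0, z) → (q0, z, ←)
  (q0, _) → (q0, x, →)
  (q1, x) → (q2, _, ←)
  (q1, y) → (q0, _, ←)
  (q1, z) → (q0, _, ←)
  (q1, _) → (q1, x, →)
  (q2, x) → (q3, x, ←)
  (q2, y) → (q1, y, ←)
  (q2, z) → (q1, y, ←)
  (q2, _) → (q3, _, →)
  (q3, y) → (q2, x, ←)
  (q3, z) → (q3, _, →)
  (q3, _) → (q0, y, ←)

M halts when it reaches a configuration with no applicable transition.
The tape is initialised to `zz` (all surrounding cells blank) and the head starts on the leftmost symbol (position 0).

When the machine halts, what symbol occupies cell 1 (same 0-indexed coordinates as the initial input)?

y

state=q0 head=0 tape=__[z]z   (q0,z)→(q0,z,←)
state=q0 head=-1 tape=_[_]zz   (q0,_)→(q0,x,→)
state=q0 head=0 tape=_x[z]z   (q0,z)→(q0,z,←)
state=q0 head=-1 tape=_[x]zz   (q0,x)→(q2,x,→)
state=q2 head=0 tape=_x[z]z   (q2,z)→(q1,y,←)
state=q1 head=-1 tape=_[x]yz   (q1,x)→(q2,_,←)
state=q2 head=-2 tape=[_]_yz   (q2,_)→(q3,_,→)
state=q3 head=-1 tape=_[_]yz   (q3,_)→(q0,y,←)
state=q0 head=-2 tape=[_]yyz   (q0,_)→(q0,x,→)
state=q0 head=-1 tape=x[y]yz   (q0,y)→(q0,x,→)
state=q0 head=0 tape=xx[y]z   (q0,y)→(q0,x,→)
state=q0 head=1 tape=xxx[z]   (q0,z)→(q0,z,←)
state=q0 head=0 tape=xx[x]z   (q0,x)→(q2,x,→)
state=q2 head=1 tape=xxx[z]   (q2,z)→(q1,y,←)
state=q1 head=0 tape=xx[x]y   (q1,x)→(q2,_,←)
state=q2 head=-1 tape=x[x]_y   (q2,x)→(q3,x,←)
state=q3 head=-2 tape=[x]x_y
Cell 1 holds y when M halts.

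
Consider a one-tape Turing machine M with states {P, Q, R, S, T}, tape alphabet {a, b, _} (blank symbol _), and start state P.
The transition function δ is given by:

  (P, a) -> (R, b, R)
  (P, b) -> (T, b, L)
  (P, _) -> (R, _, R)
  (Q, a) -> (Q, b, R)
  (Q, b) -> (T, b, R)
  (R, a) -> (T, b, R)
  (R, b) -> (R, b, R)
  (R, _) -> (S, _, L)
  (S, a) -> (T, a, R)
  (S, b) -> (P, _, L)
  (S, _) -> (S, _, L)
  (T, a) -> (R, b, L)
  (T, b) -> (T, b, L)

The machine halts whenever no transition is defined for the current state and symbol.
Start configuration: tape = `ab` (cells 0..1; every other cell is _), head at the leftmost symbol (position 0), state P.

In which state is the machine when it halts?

P | _[a]b_   read a → write b, move R, go to R
R | _b[b]_   read b → write b, move R, go to R
R | _bb[_]   read _ → write _, move L, go to S
S | _b[b]_   read b → write _, move L, go to P
P | _[b]__   read b → write b, move L, go to T
T | [_]b__
No transition is defined for (T, _); M halts in state T.

T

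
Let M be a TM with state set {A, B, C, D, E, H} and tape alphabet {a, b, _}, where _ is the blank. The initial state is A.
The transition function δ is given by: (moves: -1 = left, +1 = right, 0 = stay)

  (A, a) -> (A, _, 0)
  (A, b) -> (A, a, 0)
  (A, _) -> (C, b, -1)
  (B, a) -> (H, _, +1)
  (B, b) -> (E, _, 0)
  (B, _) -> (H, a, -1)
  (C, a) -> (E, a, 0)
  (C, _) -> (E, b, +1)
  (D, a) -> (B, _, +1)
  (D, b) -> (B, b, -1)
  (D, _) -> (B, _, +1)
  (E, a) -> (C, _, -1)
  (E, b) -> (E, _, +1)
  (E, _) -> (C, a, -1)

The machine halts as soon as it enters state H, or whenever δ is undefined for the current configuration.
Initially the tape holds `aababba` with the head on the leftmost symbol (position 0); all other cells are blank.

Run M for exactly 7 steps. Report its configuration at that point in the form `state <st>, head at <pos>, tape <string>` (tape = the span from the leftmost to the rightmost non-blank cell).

state C, head at 0, tape bbababba

state=A head=0 tape=_[a]ababba   (A,a)→(A,_,0)
state=A head=0 tape=_[_]ababba   (A,_)→(C,b,-1)
state=C head=-1 tape=[_]bababba   (C,_)→(E,b,+1)
state=E head=0 tape=b[b]ababba   (E,b)→(E,_,+1)
state=E head=1 tape=b_[a]babba   (E,a)→(C,_,-1)
state=C head=0 tape=b[_]_babba   (C,_)→(E,b,+1)
state=E head=1 tape=bb[_]babba   (E,_)→(C,a,-1)
state=C head=0 tape=b[b]ababba
After 7 steps: state C, head at 0, tape bbababba.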